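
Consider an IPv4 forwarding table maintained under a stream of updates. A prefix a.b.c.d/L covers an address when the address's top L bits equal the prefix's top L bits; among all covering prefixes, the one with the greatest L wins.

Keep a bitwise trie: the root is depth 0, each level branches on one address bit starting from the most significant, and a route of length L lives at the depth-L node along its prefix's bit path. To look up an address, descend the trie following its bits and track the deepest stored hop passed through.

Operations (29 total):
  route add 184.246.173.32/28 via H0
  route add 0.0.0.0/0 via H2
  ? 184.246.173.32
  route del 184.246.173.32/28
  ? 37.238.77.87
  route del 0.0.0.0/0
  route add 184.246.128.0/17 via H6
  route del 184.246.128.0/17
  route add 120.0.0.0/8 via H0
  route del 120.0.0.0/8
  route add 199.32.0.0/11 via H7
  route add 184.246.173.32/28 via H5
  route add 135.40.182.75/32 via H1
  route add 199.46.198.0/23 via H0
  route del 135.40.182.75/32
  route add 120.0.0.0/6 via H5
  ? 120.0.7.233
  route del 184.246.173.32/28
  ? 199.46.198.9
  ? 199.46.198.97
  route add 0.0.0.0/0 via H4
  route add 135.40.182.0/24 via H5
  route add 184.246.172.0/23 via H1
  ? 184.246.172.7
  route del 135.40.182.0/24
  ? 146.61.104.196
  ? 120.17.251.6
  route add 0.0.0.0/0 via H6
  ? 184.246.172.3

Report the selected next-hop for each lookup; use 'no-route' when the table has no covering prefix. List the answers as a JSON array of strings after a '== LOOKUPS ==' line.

Process each operation:
  add 184.246.173.32/28 -> H0 at depth 28
  add 0.0.0.0/0 -> H2 at depth 0
  Q 184.246.173.32: descend 1011100011110110101011010010 ; hops seen [H2,H0] ; pick H0
  - 184.246.173.32/28 clear@28
  Q 37.238.77.87: descend ε ; hops seen [H2] ; pick H2
  - 0.0.0.0/0 clear@0
  add 184.246.128.0/17 -> H6 at depth 17
  - 184.246.128.0/17 clear@17
  add 120.0.0.0/8 -> H0 at depth 8
  - 120.0.0.0/8 clear@8
  add 199.32.0.0/11 -> H7 at depth 11
  add 184.246.173.32/28 -> H5 at depth 28
  add 135.40.182.75/32 -> H1 at depth 32
  add 199.46.198.0/23 -> H0 at depth 23
  - 135.40.182.75/32 clear@32
  add 120.0.0.0/6 -> H5 at depth 6
  Q 120.0.7.233: descend 01111000 ; hops seen [H5] ; pick H5
  - 184.246.173.32/28 clear@28
  Q 199.46.198.9: descend 11000111001011101100011 ; hops seen [H7,H0] ; pick H0
  Q 199.46.198.97: descend 11000111001011101100011 ; hops seen [H7,H0] ; pick H0
  add 0.0.0.0/0 -> H4 at depth 0
  add 135.40.182.0/24 -> H5 at depth 24
  add 184.246.172.0/23 -> H1 at depth 23
  Q 184.246.172.7: descend 10111000111101101010110 ; hops seen [H4,H1] ; pick H1
  - 135.40.182.0/24 clear@24
  Q 146.61.104.196: descend 100 ; hops seen [H4] ; pick H4
  Q 120.17.251.6: descend 01111000 ; hops seen [H4,H5] ; pick H5
  add 0.0.0.0/0 -> H6 at depth 0
  Q 184.246.172.3: descend 10111000111101101010110 ; hops seen [H6,H1] ; pick H1

== LOOKUPS ==
["H0","H2","H5","H0","H0","H1","H4","H5","H1"]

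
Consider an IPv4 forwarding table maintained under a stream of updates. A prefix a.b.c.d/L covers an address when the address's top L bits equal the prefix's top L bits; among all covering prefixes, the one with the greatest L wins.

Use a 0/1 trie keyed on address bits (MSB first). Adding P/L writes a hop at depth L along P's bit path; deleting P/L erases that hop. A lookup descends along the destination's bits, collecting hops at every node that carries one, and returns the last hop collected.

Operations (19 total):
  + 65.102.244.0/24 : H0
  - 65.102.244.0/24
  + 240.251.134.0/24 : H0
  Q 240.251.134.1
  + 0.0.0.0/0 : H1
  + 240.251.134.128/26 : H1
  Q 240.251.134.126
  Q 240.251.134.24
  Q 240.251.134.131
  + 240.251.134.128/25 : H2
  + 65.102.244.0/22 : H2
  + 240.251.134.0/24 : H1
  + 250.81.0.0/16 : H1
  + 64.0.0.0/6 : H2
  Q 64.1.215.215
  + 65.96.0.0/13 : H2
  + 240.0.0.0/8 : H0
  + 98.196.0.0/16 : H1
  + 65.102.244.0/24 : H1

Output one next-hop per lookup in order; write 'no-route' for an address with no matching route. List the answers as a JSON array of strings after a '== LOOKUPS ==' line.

Trace:
  + 65.102.244.0/24 (H0) depth=24
  - 65.102.244.0/24 clear@24
  + 240.251.134.0/24 (H0) depth=24
  lookup 240.251.134.1: bits 111100001111101110000110 walk d0:-→d1:-→d2:-→d3:-→d4:-→d5:-→d6:-→d7:-→d8:-→d9:-→d10:-→d11:-→d12:-→d13:-→d14:-→d15:-→d16:-→d17:-→d18:-→d19:-→d20:-→d21:-→d22:-→d23:-→d24:H0 -> H0
  + 0.0.0.0/0 (H1) depth=0
  + 240.251.134.128/26 (H1) depth=26
  lookup 240.251.134.126: bits 111100001111101110000110 walk d0:H1→d1:-→d2:-→d3:-→d4:-→d5:-→d6:-→d7:-→d8:-→d9:-→d10:-→d11:-→d12:-→d13:-→d14:-→d15:-→d16:-→d17:-→d18:-→d19:-→d20:-→d21:-→d22:-→d23:-→d24:H0 -> H0
  lookup 240.251.134.24: bits 111100001111101110000110 walk d0:H1→d1:-→d2:-→d3:-→d4:-→d5:-→d6:-→d7:-→d8:-→d9:-→d10:-→d11:-→d12:-→d13:-→d14:-→d15:-→d16:-→d17:-→d18:-→d19:-→d20:-→d21:-→d22:-→d23:-→d24:H0 -> H0
  lookup 240.251.134.131: bits 11110000111110111000011010 walk d0:H1→d1:-→d2:-→d3:-→d4:-→d5:-→d6:-→d7:-→d8:-→d9:-→d10:-→d11:-→d12:-→d13:-→d14:-→d15:-→d16:-→d17:-→d18:-→d19:-→d20:-→d21:-→d22:-→d23:-→d24:H0→d25:-→d26:H1 -> H1
  + 240.251.134.128/25 (H2) depth=25
  + 65.102.244.0/22 (H2) depth=22
  + 240.251.134.0/24 (H1) depth=24
  + 250.81.0.0/16 (H1) depth=16
  + 64.0.0.0/6 (H2) depth=6
  lookup 64.1.215.215: bits 0100000 walk d0:H1→d1:-→d2:-→d3:-→d4:-→d5:-→d6:H2→d7:- -> H2
  + 65.96.0.0/13 (H2) depth=13
  + 240.0.0.0/8 (H0) depth=8
  + 98.196.0.0/16 (H1) depth=16
  + 65.102.244.0/24 (H1) depth=24

== LOOKUPS ==
["H0","H0","H0","H1","H2"]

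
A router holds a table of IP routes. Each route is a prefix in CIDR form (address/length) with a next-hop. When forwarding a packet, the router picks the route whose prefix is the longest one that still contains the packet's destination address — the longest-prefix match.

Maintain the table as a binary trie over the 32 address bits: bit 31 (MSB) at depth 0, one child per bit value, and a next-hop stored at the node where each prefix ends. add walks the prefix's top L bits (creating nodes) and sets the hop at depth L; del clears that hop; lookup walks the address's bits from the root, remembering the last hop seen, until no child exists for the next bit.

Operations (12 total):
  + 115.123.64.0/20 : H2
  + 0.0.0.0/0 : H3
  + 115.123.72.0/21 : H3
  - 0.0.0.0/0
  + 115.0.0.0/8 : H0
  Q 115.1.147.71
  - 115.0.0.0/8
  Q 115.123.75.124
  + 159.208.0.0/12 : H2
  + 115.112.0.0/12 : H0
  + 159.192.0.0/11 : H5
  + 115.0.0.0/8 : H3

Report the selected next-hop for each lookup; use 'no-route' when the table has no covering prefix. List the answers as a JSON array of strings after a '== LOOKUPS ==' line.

Process each operation:
  + 115.123.64.0/20 (H2) depth=20
  + 0.0.0.0/0 (H3) depth=0
  + 115.123.72.0/21 (H3) depth=21
  - 0.0.0.0/0 clear@0
  + 115.0.0.0/8 (H0) depth=8
  lookup 115.1.147.71: bits 011100110 walk d0:-→d1:-→d2:-→d3:-→d4:-→d5:-→d6:-→d7:-→d8:H0→d9:- -> H0
  - 115.0.0.0/8 clear@8
  lookup 115.123.75.124: bits 011100110111101101001 walk d0:-→d1:-→d2:-→d3:-→d4:-→d5:-→d6:-→d7:-→d8:-→d9:-→d10:-→d11:-→d12:-→d13:-→d14:-→d15:-→d16:-→d17:-→d18:-→d19:-→d20:H2→d21:H3 -> H3
  + 159.208.0.0/12 (H2) depth=12
  + 115.112.0.0/12 (H0) depth=12
  + 159.192.0.0/11 (H5) depth=11
  + 115.0.0.0/8 (H3) depth=8

== LOOKUPS ==
["H0","H3"]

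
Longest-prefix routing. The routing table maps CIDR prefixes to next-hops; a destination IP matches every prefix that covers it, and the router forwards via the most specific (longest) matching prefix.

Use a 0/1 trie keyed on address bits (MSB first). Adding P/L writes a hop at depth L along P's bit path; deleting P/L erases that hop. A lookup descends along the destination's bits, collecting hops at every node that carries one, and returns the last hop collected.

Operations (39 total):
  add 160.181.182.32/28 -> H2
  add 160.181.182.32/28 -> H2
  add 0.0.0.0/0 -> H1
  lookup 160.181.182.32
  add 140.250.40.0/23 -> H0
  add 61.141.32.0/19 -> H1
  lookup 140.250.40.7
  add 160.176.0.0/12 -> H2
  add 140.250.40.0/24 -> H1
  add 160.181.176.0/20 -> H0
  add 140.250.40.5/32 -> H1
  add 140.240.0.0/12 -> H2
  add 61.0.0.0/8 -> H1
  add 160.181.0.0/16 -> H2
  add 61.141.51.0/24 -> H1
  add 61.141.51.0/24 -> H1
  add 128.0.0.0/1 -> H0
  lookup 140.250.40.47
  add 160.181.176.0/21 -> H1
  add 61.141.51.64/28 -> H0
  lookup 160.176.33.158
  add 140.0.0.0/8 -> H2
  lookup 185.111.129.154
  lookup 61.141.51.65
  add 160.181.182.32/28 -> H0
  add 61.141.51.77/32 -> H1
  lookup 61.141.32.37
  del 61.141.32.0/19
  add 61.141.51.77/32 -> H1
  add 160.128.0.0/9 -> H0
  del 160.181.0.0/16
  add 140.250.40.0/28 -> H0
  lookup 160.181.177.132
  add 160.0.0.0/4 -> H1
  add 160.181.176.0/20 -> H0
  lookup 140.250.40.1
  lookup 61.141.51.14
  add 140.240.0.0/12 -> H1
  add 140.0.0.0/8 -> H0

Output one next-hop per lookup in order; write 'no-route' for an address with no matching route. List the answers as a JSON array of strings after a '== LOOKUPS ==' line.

Apply in order:
  add 160.181.182.32/28 -> H2 at depth 28
  add 160.181.182.32/28 -> H2 at depth 28
  add 0.0.0.0/0 -> H1 at depth 0
  ? 160.181.182.32  path d0:H1→d1:-→d2:-→d3:-→d4:-→d5:-→d6:-→d7:-→d8:-→d9:-→d10:-→d11:-→d12:-→d13:-→d14:-→d15:-→d16:-→d17:-→d18:-→d19:-→d20:-→d21:-→d22:-→d23:-→d24:-→d25:-→d26:-→d27:-→d28:H2  best=H2
  add 140.250.40.0/23 -> H0 at depth 23
  add 61.141.32.0/19 -> H1 at depth 19
  ? 140.250.40.7  path d0:H1→d1:-→d2:-→d3:-→d4:-→d5:-→d6:-→d7:-→d8:-→d9:-→d10:-→d11:-→d12:-→d13:-→d14:-→d15:-→d16:-→d17:-→d18:-→d19:-→d20:-→d21:-→d22:-→d23:H0  best=H0
  add 160.176.0.0/12 -> H2 at depth 12
  add 140.250.40.0/24 -> H1 at depth 24
  add 160.181.176.0/20 -> H0 at depth 20
  add 140.250.40.5/32 -> H1 at depth 32
  add 140.240.0.0/12 -> H2 at depth 12
  add 61.0.0.0/8 -> H1 at depth 8
  add 160.181.0.0/16 -> H2 at depth 16
  add 61.141.51.0/24 -> H1 at depth 24
  add 61.141.51.0/24 -> H1 at depth 24
  add 128.0.0.0/1 -> H0 at depth 1
  ? 140.250.40.47  path d0:H1→d1:H0→d2:-→d3:-→d4:-→d5:-→d6:-→d7:-→d8:-→d9:-→d10:-→d11:-→d12:H2→d13:-→d14:-→d15:-→d16:-→d17:-→d18:-→d19:-→d20:-→d21:-→d22:-→d23:H0→d24:H1→d25:-→d26:-  best=H1
  add 160.181.176.0/21 -> H1 at depth 21
  add 61.141.51.64/28 -> H0 at depth 28
  ? 160.176.33.158  path d0:H1→d1:H0→d2:-→d3:-→d4:-→d5:-→d6:-→d7:-→d8:-→d9:-→d10:-→d11:-→d12:H2→d13:-  best=H2
  add 140.0.0.0/8 -> H2 at depth 8
  ? 185.111.129.154  path d0:H1→d1:H0→d2:-→d3:-  best=H0
  ? 61.141.51.65  path d0:H1→d1:-→d2:-→d3:-→d4:-→d5:-→d6:-→d7:-→d8:H1→d9:-→d10:-→d11:-→d12:-→d13:-→d14:-→d15:-→d16:-→d17:-→d18:-→d19:H1→d20:-→d21:-→d22:-→d23:-→d24:H1→d25:-→d26:-→d27:-→d28:H0  best=H0
  add 160.181.182.32/28 -> H0 at depth 28
  add 61.141.51.77/32 -> H1 at depth 32
  ? 61.141.32.37  path d0:H1→d1:-→d2:-→d3:-→d4:-→d5:-→d6:-→d7:-→d8:H1→d9:-→d10:-→d11:-→d12:-→d13:-→d14:-→d15:-→d16:-→d17:-→d18:-→d19:H1  best=H1
  - 61.141.32.0/19 clear@19
  add 61.141.51.77/32 -> H1 at depth 32
  add 160.128.0.0/9 -> H0 at depth 9
  - 160.181.0.0/16 clear@16
  add 140.250.40.0/28 -> H0 at depth 28
  ? 160.181.177.132  path d0:H1→d1:H0→d2:-→d3:-→d4:-→d5:-→d6:-→d7:-→d8:-→d9:H0→d10:-→d11:-→d12:H2→d13:-→d14:-→d15:-→d16:-→d17:-→d18:-→d19:-→d20:H0→d21:H1  best=H1
  add 160.0.0.0/4 -> H1 at depth 4
  add 160.181.176.0/20 -> H0 at depth 20
  ? 140.250.40.1  path d0:H1→d1:H0→d2:-→d3:-→d4:-→d5:-→d6:-→d7:-→d8:H2→d9:-→d10:-→d11:-→d12:H2→d13:-→d14:-→d15:-→d16:-→d17:-→d18:-→d19:-→d20:-→d21:-→d22:-→d23:H0→d24:H1→d25:-→d26:-→d27:-→d28:H0→d29:-  best=H0
  ? 61.141.51.14  path d0:H1→d1:-→d2:-→d3:-→d4:-→d5:-→d6:-→d7:-→d8:H1→d9:-→d10:-→d11:-→d12:-→d13:-→d14:-→d15:-→d16:-→d17:-→d18:-→d19:-→d20:-→d21:-→d22:-→d23:-→d24:H1→d25:-  best=H1
  add 140.240.0.0/12 -> H1 at depth 12
  add 140.0.0.0/8 -> H0 at depth 8

== LOOKUPS ==
["H2","H0","H1","H2","H0","H0","H1","H1","H0","H1"]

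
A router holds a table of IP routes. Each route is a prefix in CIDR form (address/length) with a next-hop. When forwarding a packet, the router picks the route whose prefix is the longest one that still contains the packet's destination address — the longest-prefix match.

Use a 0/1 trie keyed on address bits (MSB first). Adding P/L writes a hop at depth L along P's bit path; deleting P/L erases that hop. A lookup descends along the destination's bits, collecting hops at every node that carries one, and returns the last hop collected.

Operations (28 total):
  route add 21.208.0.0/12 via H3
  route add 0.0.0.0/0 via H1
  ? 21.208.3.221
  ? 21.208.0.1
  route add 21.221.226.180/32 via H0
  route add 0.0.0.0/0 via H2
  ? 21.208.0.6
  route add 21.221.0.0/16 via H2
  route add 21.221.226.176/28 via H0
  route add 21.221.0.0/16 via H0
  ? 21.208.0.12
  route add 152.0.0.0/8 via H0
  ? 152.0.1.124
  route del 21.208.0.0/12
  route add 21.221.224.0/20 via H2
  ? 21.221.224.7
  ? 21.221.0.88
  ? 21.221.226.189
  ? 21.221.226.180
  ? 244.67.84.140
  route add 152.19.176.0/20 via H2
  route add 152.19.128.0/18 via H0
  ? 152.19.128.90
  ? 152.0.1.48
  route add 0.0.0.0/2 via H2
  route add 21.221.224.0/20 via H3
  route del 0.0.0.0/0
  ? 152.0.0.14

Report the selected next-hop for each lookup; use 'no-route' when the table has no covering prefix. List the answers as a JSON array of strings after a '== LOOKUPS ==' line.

Trace:
  add 21.208.0.0/12 -> H3 at depth 12
  add 0.0.0.0/0 -> H1 at depth 0
  Q 21.208.3.221: descend 000101011101 ; hops seen [H1,H3] ; pick H3
  Q 21.208.0.1: descend 000101011101 ; hops seen [H1,H3] ; pick H3
  add 21.221.226.180/32 -> H0 at depth 32
  add 0.0.0.0/0 -> H2 at depth 0
  Q 21.208.0.6: descend 000101011101 ; hops seen [H2,H3] ; pick H3
  add 21.221.0.0/16 -> H2 at depth 16
  add 21.221.226.176/28 -> H0 at depth 28
  add 21.221.0.0/16 -> H0 at depth 16
  Q 21.208.0.12: descend 000101011101 ; hops seen [H2,H3] ; pick H3
  add 152.0.0.0/8 -> H0 at depth 8
  Q 152.0.1.124: descend 10011000 ; hops seen [H2,H0] ; pick H0
  del 21.208.0.0/12 (clear depth 12)
  add 21.221.224.0/20 -> H2 at depth 20
  Q 21.221.224.7: descend 0001010111011101111000 ; hops seen [H2,H0,H2] ; pick H2
  Q 21.221.0.88: descend 0001010111011101 ; hops seen [H2,H0] ; pick H0
  Q 21.221.226.189: descend 0001010111011101111000101011 ; hops seen [H2,H0,H2,H0] ; pick H0
  Q 21.221.226.180: descend 00010101110111011110001010110100 ; hops seen [H2,H0,H2,H0,H0] ; pick H0
  Q 244.67.84.140: descend 1 ; hops seen [H2] ; pick H2
  add 152.19.176.0/20 -> H2 at depth 20
  add 152.19.128.0/18 -> H0 at depth 18
  Q 152.19.128.90: descend 100110000001001110 ; hops seen [H2,H0,H0] ; pick H0
  Q 152.0.1.48: descend 10011000000 ; hops seen [H2,H0] ; pick H0
  add 0.0.0.0/2 -> H2 at depth 2
  add 21.221.224.0/20 -> H3 at depth 20
  del 0.0.0.0/0 (clear depth 0)
  Q 152.0.0.14: descend 10011000000 ; hops seen [H0] ; pick H0

== LOOKUPS ==
["H3","H3","H3","H3","H0","H2","H0","H0","H0","H2","H0","H0","H0"]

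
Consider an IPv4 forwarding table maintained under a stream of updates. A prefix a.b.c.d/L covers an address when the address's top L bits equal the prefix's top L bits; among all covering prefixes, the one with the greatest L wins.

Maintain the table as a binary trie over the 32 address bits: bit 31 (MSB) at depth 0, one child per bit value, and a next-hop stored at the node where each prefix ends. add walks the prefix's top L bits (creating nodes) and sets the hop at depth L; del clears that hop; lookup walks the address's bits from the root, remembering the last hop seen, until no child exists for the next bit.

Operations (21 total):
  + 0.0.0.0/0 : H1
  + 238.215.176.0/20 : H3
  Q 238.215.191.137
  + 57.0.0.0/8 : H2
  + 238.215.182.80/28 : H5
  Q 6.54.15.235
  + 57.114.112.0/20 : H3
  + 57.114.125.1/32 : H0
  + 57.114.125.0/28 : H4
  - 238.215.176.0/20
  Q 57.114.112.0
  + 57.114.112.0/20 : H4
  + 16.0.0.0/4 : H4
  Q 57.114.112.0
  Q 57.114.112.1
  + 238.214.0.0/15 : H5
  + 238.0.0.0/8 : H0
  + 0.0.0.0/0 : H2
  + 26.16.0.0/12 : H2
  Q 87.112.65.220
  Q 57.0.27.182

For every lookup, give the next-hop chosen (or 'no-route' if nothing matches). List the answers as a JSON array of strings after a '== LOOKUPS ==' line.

Apply in order:
  + 0.0.0.0/0 (H1) depth=0
  + 238.215.176.0/20 (H3) depth=20
  Q 238.215.191.137: descend 11101110110101111011 ; hops seen [H1,H3] ; pick H3
  + 57.0.0.0/8 (H2) depth=8
  + 238.215.182.80/28 (H5) depth=28
  Q 6.54.15.235: descend 00 ; hops seen [H1] ; pick H1
  + 57.114.112.0/20 (H3) depth=20
  + 57.114.125.1/32 (H0) depth=32
  + 57.114.125.0/28 (H4) depth=28
  - 238.215.176.0/20 clear@20
  Q 57.114.112.0: descend 00111001011100100111 ; hops seen [H1,H2,H3] ; pick H3
  + 57.114.112.0/20 (H4) depth=20
  + 16.0.0.0/4 (H4) depth=4
  Q 57.114.112.0: descend 00111001011100100111 ; hops seen [H1,H2,H4] ; pick H4
  Q 57.114.112.1: descend 00111001011100100111 ; hops seen [H1,H2,H4] ; pick H4
  + 238.214.0.0/15 (H5) depth=15
  + 238.0.0.0/8 (H0) depth=8
  + 0.0.0.0/0 (H2) depth=0
  + 26.16.0.0/12 (H2) depth=12
  Q 87.112.65.220: descend 0 ; hops seen [H2] ; pick H2
  Q 57.0.27.182: descend 001110010 ; hops seen [H2,H2] ; pick H2

== LOOKUPS ==
["H3","H1","H3","H4","H4","H2","H2"]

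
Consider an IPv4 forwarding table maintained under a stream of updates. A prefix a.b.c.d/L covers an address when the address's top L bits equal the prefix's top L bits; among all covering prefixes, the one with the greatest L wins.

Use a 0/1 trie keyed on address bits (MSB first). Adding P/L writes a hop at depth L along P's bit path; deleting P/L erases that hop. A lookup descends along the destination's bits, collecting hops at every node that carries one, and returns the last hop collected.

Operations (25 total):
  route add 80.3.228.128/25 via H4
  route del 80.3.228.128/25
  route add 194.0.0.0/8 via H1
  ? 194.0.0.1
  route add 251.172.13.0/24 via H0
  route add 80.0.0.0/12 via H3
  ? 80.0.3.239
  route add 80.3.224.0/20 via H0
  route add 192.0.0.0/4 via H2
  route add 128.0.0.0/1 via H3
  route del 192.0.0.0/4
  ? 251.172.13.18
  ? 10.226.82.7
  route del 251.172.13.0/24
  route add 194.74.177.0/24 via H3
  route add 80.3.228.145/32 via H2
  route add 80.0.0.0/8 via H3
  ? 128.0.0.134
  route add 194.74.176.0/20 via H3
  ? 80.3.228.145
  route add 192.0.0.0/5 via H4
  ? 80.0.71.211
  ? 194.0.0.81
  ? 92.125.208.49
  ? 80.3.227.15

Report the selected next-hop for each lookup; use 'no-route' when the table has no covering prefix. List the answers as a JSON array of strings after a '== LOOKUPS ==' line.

Process each operation:
  add 80.3.228.128/25 -> H4 at depth 25
  - 80.3.228.128/25 clear@25
  add 194.0.0.0/8 -> H1 at depth 8
  Q 194.0.0.1: descend 11000010 ; hops seen [H1] ; pick H1
  add 251.172.13.0/24 -> H0 at depth 24
  add 80.0.0.0/12 -> H3 at depth 12
  Q 80.0.3.239: descend 01010000000000 ; hops seen [H3] ; pick H3
  add 80.3.224.0/20 -> H0 at depth 20
  add 192.0.0.0/4 -> H2 at depth 4
  add 128.0.0.0/1 -> H3 at depth 1
  - 192.0.0.0/4 clear@4
  Q 251.172.13.18: descend 111110111010110000001101 ; hops seen [H3,H0] ; pick H0
  Q 10.226.82.7: descend 0 ; hops seen [∅] ; pick no-route
  - 251.172.13.0/24 clear@24
  add 194.74.177.0/24 -> H3 at depth 24
  add 80.3.228.145/32 -> H2 at depth 32
  add 80.0.0.0/8 -> H3 at depth 8
  Q 128.0.0.134: descend 1 ; hops seen [H3] ; pick H3
  add 194.74.176.0/20 -> H3 at depth 20
  Q 80.3.228.145: descend 01010000000000111110010010010001 ; hops seen [H3,H3,H0,H2] ; pick H2
  add 192.0.0.0/5 -> H4 at depth 5
  Q 80.0.71.211: descend 01010000000000 ; hops seen [H3,H3] ; pick H3
  Q 194.0.0.81: descend 110000100 ; hops seen [H3,H4,H1] ; pick H1
  Q 92.125.208.49: descend 0101 ; hops seen [∅] ; pick no-route
  Q 80.3.227.15: descend 010100000000001111100 ; hops seen [H3,H3,H0] ; pick H0

== LOOKUPS ==
["H1","H3","H0","no-route","H3","H2","H3","H1","no-route","H0"]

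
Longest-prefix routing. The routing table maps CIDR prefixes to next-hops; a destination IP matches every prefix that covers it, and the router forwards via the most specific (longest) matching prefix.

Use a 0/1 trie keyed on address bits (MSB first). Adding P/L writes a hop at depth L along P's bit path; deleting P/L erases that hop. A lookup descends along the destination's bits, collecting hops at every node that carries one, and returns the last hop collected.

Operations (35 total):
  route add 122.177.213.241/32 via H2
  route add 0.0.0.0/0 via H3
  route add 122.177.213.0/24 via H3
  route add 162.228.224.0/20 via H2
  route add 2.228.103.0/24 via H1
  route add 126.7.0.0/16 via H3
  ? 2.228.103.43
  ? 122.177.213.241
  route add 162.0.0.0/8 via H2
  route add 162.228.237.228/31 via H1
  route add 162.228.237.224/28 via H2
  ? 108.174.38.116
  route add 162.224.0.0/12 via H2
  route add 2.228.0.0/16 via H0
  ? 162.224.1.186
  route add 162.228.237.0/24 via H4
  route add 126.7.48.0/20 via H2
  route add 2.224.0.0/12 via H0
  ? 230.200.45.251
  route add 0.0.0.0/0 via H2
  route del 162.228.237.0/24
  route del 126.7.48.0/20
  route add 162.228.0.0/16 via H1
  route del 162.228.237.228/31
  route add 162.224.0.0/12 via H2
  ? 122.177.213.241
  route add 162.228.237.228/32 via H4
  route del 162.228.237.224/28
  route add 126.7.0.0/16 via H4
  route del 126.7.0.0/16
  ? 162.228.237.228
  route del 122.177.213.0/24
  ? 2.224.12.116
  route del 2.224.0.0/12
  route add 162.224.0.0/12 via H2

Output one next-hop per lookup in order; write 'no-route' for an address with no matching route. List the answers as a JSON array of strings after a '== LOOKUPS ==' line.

Apply in order:
  add 122.177.213.241/32 -> H2 at depth 32
  add 0.0.0.0/0 -> H3 at depth 0
  add 122.177.213.0/24 -> H3 at depth 24
  add 162.228.224.0/20 -> H2 at depth 20
  add 2.228.103.0/24 -> H1 at depth 24
  add 126.7.0.0/16 -> H3 at depth 16
  ? 2.228.103.43  path d0:H3→d1:-→d2:-→d3:-→d4:-→d5:-→d6:-→d7:-→d8:-→d9:-→d10:-→d11:-→d12:-→d13:-→d14:-→d15:-→d16:-→d17:-→d18:-→d19:-→d20:-→d21:-→d22:-→d23:-→d24:H1  best=H1
  ? 122.177.213.241  path d0:H3→d1:-→d2:-→d3:-→d4:-→d5:-→d6:-→d7:-→d8:-→d9:-→d10:-→d11:-→d12:-→d13:-→d14:-→d15:-→d16:-→d17:-→d18:-→d19:-→d20:-→d21:-→d22:-→d23:-→d24:H3→d25:-→d26:-→d27:-→d28:-→d29:-→d30:-→d31:-→d32:H2  best=H2
  add 162.0.0.0/8 -> H2 at depth 8
  add 162.228.237.228/31 -> H1 at depth 31
  add 162.228.237.224/28 -> H2 at depth 28
  ? 108.174.38.116  path d0:H3→d1:-→d2:-→d3:-  best=H3
  add 162.224.0.0/12 -> H2 at depth 12
  add 2.228.0.0/16 -> H0 at depth 16
  ? 162.224.1.186  path d0:H3→d1:-→d2:-→d3:-→d4:-→d5:-→d6:-→d7:-→d8:H2→d9:-→d10:-→d11:-→d12:H2→d13:-  best=H2
  add 162.228.237.0/24 -> H4 at depth 24
  add 126.7.48.0/20 -> H2 at depth 20
  add 2.224.0.0/12 -> H0 at depth 12
  ? 230.200.45.251  path d0:H3→d1:-  best=H3
  add 0.0.0.0/0 -> H2 at depth 0
  - 162.228.237.0/24 clear@24
  - 126.7.48.0/20 clear@20
  add 162.228.0.0/16 -> H1 at depth 16
  - 162.228.237.228/31 clear@31
  add 162.224.0.0/12 -> H2 at depth 12
  ? 122.177.213.241  path d0:H2→d1:-→d2:-→d3:-→d4:-→d5:-→d6:-→d7:-→d8:-→d9:-→d10:-→d11:-→d12:-→d13:-→d14:-→d15:-→d16:-→d17:-→d18:-→d19:-→d20:-→d21:-→d22:-→d23:-→d24:H3→d25:-→d26:-→d27:-→d28:-→d29:-→d30:-→d31:-→d32:H2  best=H2
  add 162.228.237.228/32 -> H4 at depth 32
  - 162.228.237.224/28 clear@28
  add 126.7.0.0/16 -> H4 at depth 16
  - 126.7.0.0/16 clear@16
  ? 162.228.237.228  path d0:H2→d1:-→d2:-→d3:-→d4:-→d5:-→d6:-→d7:-→d8:H2→d9:-→d10:-→d11:-→d12:H2→d13:-→d14:-→d15:-→d16:H1→d17:-→d18:-→d19:-→d20:H2→d21:-→d22:-→d23:-→d24:-→d25:-→d26:-→d27:-→d28:-→d29:-→d30:-→d31:-→d32:H4  best=H4
  - 122.177.213.0/24 clear@24
  ? 2.224.12.116  path d0:H2→d1:-→d2:-→d3:-→d4:-→d5:-→d6:-→d7:-→d8:-→d9:-→d10:-→d11:-→d12:H0→d13:-  best=H0
  - 2.224.0.0/12 clear@12
  add 162.224.0.0/12 -> H2 at depth 12

== LOOKUPS ==
["H1","H2","H3","H2","H3","H2","H4","H0"]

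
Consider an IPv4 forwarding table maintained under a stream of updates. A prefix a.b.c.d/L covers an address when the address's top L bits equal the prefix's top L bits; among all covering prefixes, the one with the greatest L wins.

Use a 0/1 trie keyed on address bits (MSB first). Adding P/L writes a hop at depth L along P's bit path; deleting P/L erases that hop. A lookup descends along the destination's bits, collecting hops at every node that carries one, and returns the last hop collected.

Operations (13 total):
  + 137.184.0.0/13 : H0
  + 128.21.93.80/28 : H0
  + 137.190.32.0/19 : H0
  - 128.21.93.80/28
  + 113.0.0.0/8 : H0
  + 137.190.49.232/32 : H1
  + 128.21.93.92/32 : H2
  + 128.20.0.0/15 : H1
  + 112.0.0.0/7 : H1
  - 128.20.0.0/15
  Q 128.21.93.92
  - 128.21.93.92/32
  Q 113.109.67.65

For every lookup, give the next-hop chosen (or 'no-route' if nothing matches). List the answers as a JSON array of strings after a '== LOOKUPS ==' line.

Apply in order:
  + 137.184.0.0/13 (H0) depth=13
  + 128.21.93.80/28 (H0) depth=28
  + 137.190.32.0/19 (H0) depth=19
  - 128.21.93.80/28 clear@28
  + 113.0.0.0/8 (H0) depth=8
  + 137.190.49.232/32 (H1) depth=32
  + 128.21.93.92/32 (H2) depth=32
  + 128.20.0.0/15 (H1) depth=15
  + 112.0.0.0/7 (H1) depth=7
  - 128.20.0.0/15 clear@15
  ? 128.21.93.92  path d0:-→d1:-→d2:-→d3:-→d4:-→d5:-→d6:-→d7:-→d8:-→d9:-→d10:-→d11:-→d12:-→d13:-→d14:-→d15:-→d16:-→d17:-→d18:-→d19:-→d20:-→d21:-→d22:-→d23:-→d24:-→d25:-→d26:-→d27:-→d28:-→d29:-→d30:-→d31:-→d32:H2  best=H2
  - 128.21.93.92/32 clear@32
  ? 113.109.67.65  path d0:-→d1:-→d2:-→d3:-→d4:-→d5:-→d6:-→d7:H1→d8:H0  best=H0

== LOOKUPS ==
["H2","H0"]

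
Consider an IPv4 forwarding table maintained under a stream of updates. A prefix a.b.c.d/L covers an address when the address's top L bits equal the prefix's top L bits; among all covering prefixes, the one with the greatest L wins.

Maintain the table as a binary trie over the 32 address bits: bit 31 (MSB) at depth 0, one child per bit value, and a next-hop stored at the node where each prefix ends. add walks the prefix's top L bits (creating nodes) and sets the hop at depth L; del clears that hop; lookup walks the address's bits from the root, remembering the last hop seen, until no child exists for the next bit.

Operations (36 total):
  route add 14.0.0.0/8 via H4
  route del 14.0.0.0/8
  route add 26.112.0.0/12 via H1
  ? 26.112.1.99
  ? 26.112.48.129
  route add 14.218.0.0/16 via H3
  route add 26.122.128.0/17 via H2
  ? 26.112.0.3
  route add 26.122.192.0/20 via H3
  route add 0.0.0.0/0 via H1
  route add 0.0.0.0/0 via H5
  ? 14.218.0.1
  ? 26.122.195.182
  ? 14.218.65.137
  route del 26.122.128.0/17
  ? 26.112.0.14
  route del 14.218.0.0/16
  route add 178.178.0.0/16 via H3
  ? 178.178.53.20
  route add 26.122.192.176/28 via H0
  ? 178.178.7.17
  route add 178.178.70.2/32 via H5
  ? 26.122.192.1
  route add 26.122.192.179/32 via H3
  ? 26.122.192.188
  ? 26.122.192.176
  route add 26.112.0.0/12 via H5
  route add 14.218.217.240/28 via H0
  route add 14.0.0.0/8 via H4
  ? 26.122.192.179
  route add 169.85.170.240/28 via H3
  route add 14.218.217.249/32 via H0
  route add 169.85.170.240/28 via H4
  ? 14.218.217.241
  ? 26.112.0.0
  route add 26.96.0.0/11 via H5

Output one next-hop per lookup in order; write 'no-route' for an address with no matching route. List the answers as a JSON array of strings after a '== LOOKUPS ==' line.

Trace:
  add 14.0.0.0/8 -> H4 at depth 8
  - 14.0.0.0/8 clear@8
  add 26.112.0.0/12 -> H1 at depth 12
  Q 26.112.1.99: descend 000110100111 ; hops seen [H1] ; pick H1
  Q 26.112.48.129: descend 000110100111 ; hops seen [H1] ; pick H1
  add 14.218.0.0/16 -> H3 at depth 16
  add 26.122.128.0/17 -> H2 at depth 17
  Q 26.112.0.3: descend 000110100111 ; hops seen [H1] ; pick H1
  add 26.122.192.0/20 -> H3 at depth 20
  add 0.0.0.0/0 -> H1 at depth 0
  add 0.0.0.0/0 -> H5 at depth 0
  Q 14.218.0.1: descend 0000111011011010 ; hops seen [H5,H3] ; pick H3
  Q 26.122.195.182: descend 00011010011110101100 ; hops seen [H5,H1,H2,H3] ; pick H3
  Q 14.218.65.137: descend 0000111011011010 ; hops seen [H5,H3] ; pick H3
  - 26.122.128.0/17 clear@17
  Q 26.112.0.14: descend 000110100111 ; hops seen [H5,H1] ; pick H1
  - 14.218.0.0/16 clear@16
  add 178.178.0.0/16 -> H3 at depth 16
  Q 178.178.53.20: descend 1011001010110010 ; hops seen [H5,H3] ; pick H3
  add 26.122.192.176/28 -> H0 at depth 28
  Q 178.178.7.17: descend 1011001010110010 ; hops seen [H5,H3] ; pick H3
  add 178.178.70.2/32 -> H5 at depth 32
  Q 26.122.192.1: descend 000110100111101011000000 ; hops seen [H5,H1,H3] ; pick H3
  add 26.122.192.179/32 -> H3 at depth 32
  Q 26.122.192.188: descend 0001101001111010110000001011 ; hops seen [H5,H1,H3,H0] ; pick H0
  Q 26.122.192.176: descend 000110100111101011000000101100 ; hops seen [H5,H1,H3,H0] ; pick H0
  add 26.112.0.0/12 -> H5 at depth 12
  add 14.218.217.240/28 -> H0 at depth 28
  add 14.0.0.0/8 -> H4 at depth 8
  Q 26.122.192.179: descend 00011010011110101100000010110011 ; hops seen [H5,H5,H3,H0,H3] ; pick H3
  add 169.85.170.240/28 -> H3 at depth 28
  add 14.218.217.249/32 -> H0 at depth 32
  add 169.85.170.240/28 -> H4 at depth 28
  Q 14.218.217.241: descend 0000111011011010110110011111 ; hops seen [H5,H4,H0] ; pick H0
  Q 26.112.0.0: descend 000110100111 ; hops seen [H5,H5] ; pick H5
  add 26.96.0.0/11 -> H5 at depth 11

== LOOKUPS ==
["H1","H1","H1","H3","H3","H3","H1","H3","H3","H3","H0","H0","H3","H0","H5"]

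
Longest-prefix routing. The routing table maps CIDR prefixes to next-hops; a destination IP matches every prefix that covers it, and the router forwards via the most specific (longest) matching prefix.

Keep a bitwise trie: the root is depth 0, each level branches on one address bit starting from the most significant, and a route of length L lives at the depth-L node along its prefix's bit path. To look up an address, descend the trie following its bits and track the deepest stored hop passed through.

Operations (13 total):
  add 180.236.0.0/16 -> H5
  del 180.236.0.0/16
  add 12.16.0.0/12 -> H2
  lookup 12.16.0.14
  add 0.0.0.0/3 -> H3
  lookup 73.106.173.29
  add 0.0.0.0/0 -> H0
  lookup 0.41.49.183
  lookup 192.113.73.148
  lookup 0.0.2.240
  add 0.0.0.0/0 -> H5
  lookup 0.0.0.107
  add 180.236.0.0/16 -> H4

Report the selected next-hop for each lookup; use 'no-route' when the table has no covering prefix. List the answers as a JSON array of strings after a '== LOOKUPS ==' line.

Apply in order:
  + 180.236.0.0/16 (H5) depth=16
  - 180.236.0.0/16 clear@16
  + 12.16.0.0/12 (H2) depth=12
  lookup 12.16.0.14: bits 000011000001 walk d0:-→d1:-→d2:-→d3:-→d4:-→d5:-→d6:-→d7:-→d8:-→d9:-→d10:-→d11:-→d12:H2 -> H2
  + 0.0.0.0/3 (H3) depth=3
  lookup 73.106.173.29: bits 0 walk d0:-→d1:- -> no-route
  + 0.0.0.0/0 (H0) depth=0
  lookup 0.41.49.183: bits 0000 walk d0:H0→d1:-→d2:-→d3:H3→d4:- -> H3
  lookup 192.113.73.148: bits 1 walk d0:H0→d1:- -> H0
  lookup 0.0.2.240: bits 0000 walk d0:H0→d1:-→d2:-→d3:H3→d4:- -> H3
  + 0.0.0.0/0 (H5) depth=0
  lookup 0.0.0.107: bits 0000 walk d0:H5→d1:-→d2:-→d3:H3→d4:- -> H3
  + 180.236.0.0/16 (H4) depth=16

== LOOKUPS ==
["H2","no-route","H3","H0","H3","H3"]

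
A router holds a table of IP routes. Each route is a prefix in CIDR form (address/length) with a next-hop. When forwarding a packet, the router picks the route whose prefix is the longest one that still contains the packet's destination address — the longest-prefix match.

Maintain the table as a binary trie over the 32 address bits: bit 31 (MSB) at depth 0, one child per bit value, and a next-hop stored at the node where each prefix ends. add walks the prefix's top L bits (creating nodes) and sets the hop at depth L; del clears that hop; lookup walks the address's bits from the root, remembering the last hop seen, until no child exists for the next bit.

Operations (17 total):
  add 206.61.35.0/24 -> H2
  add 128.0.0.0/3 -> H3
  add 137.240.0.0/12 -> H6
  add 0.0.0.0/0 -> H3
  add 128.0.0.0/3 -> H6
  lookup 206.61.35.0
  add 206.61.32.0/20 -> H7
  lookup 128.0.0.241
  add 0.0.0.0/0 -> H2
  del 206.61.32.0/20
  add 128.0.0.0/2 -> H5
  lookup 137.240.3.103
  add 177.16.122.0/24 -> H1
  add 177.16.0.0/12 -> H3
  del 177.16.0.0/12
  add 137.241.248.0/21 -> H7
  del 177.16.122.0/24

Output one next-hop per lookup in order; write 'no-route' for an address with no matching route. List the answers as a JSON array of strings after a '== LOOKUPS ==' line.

Apply in order:
  add 206.61.35.0/24 -> H2 at depth 24
  add 128.0.0.0/3 -> H3 at depth 3
  add 137.240.0.0/12 -> H6 at depth 12
  add 0.0.0.0/0 -> H3 at depth 0
  add 128.0.0.0/3 -> H6 at depth 3
  Q 206.61.35.0: descend 110011100011110100100011 ; hops seen [H3,H2] ; pick H2
  add 206.61.32.0/20 -> H7 at depth 20
  Q 128.0.0.241: descend 1000 ; hops seen [H3,H6] ; pick H6
  add 0.0.0.0/0 -> H2 at depth 0
  - 206.61.32.0/20 clear@20
  add 128.0.0.0/2 -> H5 at depth 2
  Q 137.240.3.103: descend 100010011111 ; hops seen [H2,H5,H6,H6] ; pick H6
  add 177.16.122.0/24 -> H1 at depth 24
  add 177.16.0.0/12 -> H3 at depth 12
  - 177.16.0.0/12 clear@12
  add 137.241.248.0/21 -> H7 at depth 21
  - 177.16.122.0/24 clear@24

== LOOKUPS ==
["H2","H6","H6"]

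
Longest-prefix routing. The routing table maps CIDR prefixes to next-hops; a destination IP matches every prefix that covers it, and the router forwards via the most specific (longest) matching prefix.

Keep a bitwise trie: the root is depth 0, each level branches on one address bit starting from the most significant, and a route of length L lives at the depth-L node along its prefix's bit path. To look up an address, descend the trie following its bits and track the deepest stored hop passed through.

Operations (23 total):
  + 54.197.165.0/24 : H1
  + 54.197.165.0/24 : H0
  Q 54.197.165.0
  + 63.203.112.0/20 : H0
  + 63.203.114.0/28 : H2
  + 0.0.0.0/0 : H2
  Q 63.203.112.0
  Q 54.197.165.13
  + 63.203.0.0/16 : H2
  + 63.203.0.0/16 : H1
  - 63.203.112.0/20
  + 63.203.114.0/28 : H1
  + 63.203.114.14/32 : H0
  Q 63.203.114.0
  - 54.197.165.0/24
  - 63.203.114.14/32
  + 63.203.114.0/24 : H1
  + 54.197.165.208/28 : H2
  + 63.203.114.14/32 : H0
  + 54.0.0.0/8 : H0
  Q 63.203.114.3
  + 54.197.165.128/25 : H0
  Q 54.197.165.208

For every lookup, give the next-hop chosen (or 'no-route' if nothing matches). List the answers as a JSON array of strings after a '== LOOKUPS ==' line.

Process each operation:
  + 54.197.165.0/24 (H1) depth=24
  + 54.197.165.0/24 (H0) depth=24
  ? 54.197.165.0  path d0:-→d1:-→d2:-→d3:-→d4:-→d5:-→d6:-→d7:-→d8:-→d9:-→d10:-→d11:-→d12:-→d13:-→d14:-→d15:-→d16:-→d17:-→d18:-→d19:-→d20:-→d21:-→d22:-→d23:-→d24:H0  best=H0
  + 63.203.112.0/20 (H0) depth=20
  + 63.203.114.0/28 (H2) depth=28
  + 0.0.0.0/0 (H2) depth=0
  ? 63.203.112.0  path d0:H2→d1:-→d2:-→d3:-→d4:-→d5:-→d6:-→d7:-→d8:-→d9:-→d10:-→d11:-→d12:-→d13:-→d14:-→d15:-→d16:-→d17:-→d18:-→d19:-→d20:H0→d21:-→d22:-  best=H0
  ? 54.197.165.13  path d0:H2→d1:-→d2:-→d3:-→d4:-→d5:-→d6:-→d7:-→d8:-→d9:-→d10:-→d11:-→d12:-→d13:-→d14:-→d15:-→d16:-→d17:-→d18:-→d19:-→d20:-→d21:-→d22:-→d23:-→d24:H0  best=H0
  + 63.203.0.0/16 (H2) depth=16
  + 63.203.0.0/16 (H1) depth=16
  del 63.203.112.0/20 (clear depth 20)
  + 63.203.114.0/28 (H1) depth=28
  + 63.203.114.14/32 (H0) depth=32
  ? 63.203.114.0  path d0:H2→d1:-→d2:-→d3:-→d4:-→d5:-→d6:-→d7:-→d8:-→d9:-→d10:-→d11:-→d12:-→d13:-→d14:-→d15:-→d16:H1→d17:-→d18:-→d19:-→d20:-→d21:-→d22:-→d23:-→d24:-→d25:-→d26:-→d27:-→d28:H1  best=H1
  del 54.197.165.0/24 (clear depth 24)
  del 63.203.114.14/32 (clear depth 32)
  + 63.203.114.0/24 (H1) depth=24
  + 54.197.165.208/28 (H2) depth=28
  + 63.203.114.14/32 (H0) depth=32
  + 54.0.0.0/8 (H0) depth=8
  ? 63.203.114.3  path d0:H2→d1:-→d2:-→d3:-→d4:-→d5:-→d6:-→d7:-→d8:-→d9:-→d10:-→d11:-→d12:-→d13:-→d14:-→d15:-→d16:H1→d17:-→d18:-→d19:-→d20:-→d21:-→d22:-→d23:-→d24:H1→d25:-→d26:-→d27:-→d28:H1  best=H1
  + 54.197.165.128/25 (H0) depth=25
  ? 54.197.165.208  path d0:H2→d1:-→d2:-→d3:-→d4:-→d5:-→d6:-→d7:-→d8:H0→d9:-→d10:-→d11:-→d12:-→d13:-→d14:-→d15:-→d16:-→d17:-→d18:-→d19:-→d20:-→d21:-→d22:-→d23:-→d24:-→d25:H0→d26:-→d27:-→d28:H2  best=H2

== LOOKUPS ==
["H0","H0","H0","H1","H1","H2"]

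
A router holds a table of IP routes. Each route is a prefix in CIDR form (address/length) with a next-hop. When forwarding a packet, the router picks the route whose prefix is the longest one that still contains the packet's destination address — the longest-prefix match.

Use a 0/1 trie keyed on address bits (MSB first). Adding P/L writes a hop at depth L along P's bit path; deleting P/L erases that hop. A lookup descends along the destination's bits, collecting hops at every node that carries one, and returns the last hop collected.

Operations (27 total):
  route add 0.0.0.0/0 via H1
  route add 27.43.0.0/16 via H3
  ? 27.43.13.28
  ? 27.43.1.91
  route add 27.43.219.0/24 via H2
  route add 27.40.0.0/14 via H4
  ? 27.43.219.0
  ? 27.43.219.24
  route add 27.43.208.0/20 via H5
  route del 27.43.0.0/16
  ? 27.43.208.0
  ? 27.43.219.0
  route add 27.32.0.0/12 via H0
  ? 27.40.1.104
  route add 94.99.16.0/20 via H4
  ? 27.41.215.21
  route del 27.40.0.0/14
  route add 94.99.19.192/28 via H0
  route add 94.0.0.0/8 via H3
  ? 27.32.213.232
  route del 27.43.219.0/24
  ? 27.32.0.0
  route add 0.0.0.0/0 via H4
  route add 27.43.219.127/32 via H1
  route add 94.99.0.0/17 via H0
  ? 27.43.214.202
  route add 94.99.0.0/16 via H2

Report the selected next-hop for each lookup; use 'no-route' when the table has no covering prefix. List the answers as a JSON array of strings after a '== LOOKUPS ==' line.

Apply in order:
  add 0.0.0.0/0 -> H1 at depth 0
  add 27.43.0.0/16 -> H3 at depth 16
  lookup 27.43.13.28: bits 0001101100101011 walk d0:H1→d1:-→d2:-→d3:-→d4:-→d5:-→d6:-→d7:-→d8:-→d9:-→d10:-→d11:-→d12:-→d13:-→d14:-→d15:-→d16:H3 -> H3
  lookup 27.43.1.91: bits 0001101100101011 walk d0:H1→d1:-→d2:-→d3:-→d4:-→d5:-→d6:-→d7:-→d8:-→d9:-→d10:-→d11:-→d12:-→d13:-→d14:-→d15:-→d16:H3 -> H3
  add 27.43.219.0/24 -> H2 at depth 24
  add 27.40.0.0/14 -> H4 at depth 14
  lookup 27.43.219.0: bits 000110110010101111011011 walk d0:H1→d1:-→d2:-→d3:-→d4:-→d5:-→d6:-→d7:-→d8:-→d9:-→d10:-→d11:-→d12:-→d13:-→d14:H4→d15:-→d16:H3→d17:-→d18:-→d19:-→d20:-→d21:-→d22:-→d23:-→d24:H2 -> H2
  lookup 27.43.219.24: bits 000110110010101111011011 walk d0:H1→d1:-→d2:-→d3:-→d4:-→d5:-→d6:-→d7:-→d8:-→d9:-→d10:-→d11:-→d12:-→d13:-→d14:H4→d15:-→d16:H3→d17:-→d18:-→d19:-→d20:-→d21:-→d22:-→d23:-→d24:H2 -> H2
  add 27.43.208.0/20 -> H5 at depth 20
  del 27.43.0.0/16 (clear depth 16)
  lookup 27.43.208.0: bits 00011011001010111101 walk d0:H1→d1:-→d2:-→d3:-→d4:-→d5:-→d6:-→d7:-→d8:-→d9:-→d10:-→d11:-→d12:-→d13:-→d14:H4→d15:-→d16:-→d17:-→d18:-→d19:-→d20:H5 -> H5
  lookup 27.43.219.0: bits 000110110010101111011011 walk d0:H1→d1:-→d2:-→d3:-→d4:-→d5:-→d6:-→d7:-→d8:-→d9:-→d10:-→d11:-→d12:-→d13:-→d14:H4→d15:-→d16:-→d17:-→d18:-→d19:-→d20:H5→d21:-→d22:-→d23:-→d24:H2 -> H2
  add 27.32.0.0/12 -> H0 at depth 12
  lookup 27.40.1.104: bits 00011011001010 walk d0:H1→d1:-→d2:-→d3:-→d4:-→d5:-→d6:-→d7:-→d8:-→d9:-→d10:-→d11:-→d12:H0→d13:-→d14:H4 -> H4
  add 94.99.16.0/20 -> H4 at depth 20
  lookup 27.41.215.21: bits 00011011001010 walk d0:H1→d1:-→d2:-→d3:-→d4:-→d5:-→d6:-→d7:-→d8:-→d9:-→d10:-→d11:-→d12:H0→d13:-→d14:H4 -> H4
  del 27.40.0.0/14 (clear depth 14)
  add 94.99.19.192/28 -> H0 at depth 28
  add 94.0.0.0/8 -> H3 at depth 8
  lookup 27.32.213.232: bits 000110110010 walk d0:H1→d1:-→d2:-→d3:-→d4:-→d5:-→d6:-→d7:-→d8:-→d9:-→d10:-→d11:-→d12:H0 -> H0
  del 27.43.219.0/24 (clear depth 24)
  lookup 27.32.0.0: bits 000110110010 walk d0:H1→d1:-→d2:-→d3:-→d4:-→d5:-→d6:-→d7:-→d8:-→d9:-→d10:-→d11:-→d12:H0 -> H0
  add 0.0.0.0/0 -> H4 at depth 0
  add 27.43.219.127/32 -> H1 at depth 32
  add 94.99.0.0/17 -> H0 at depth 17
  lookup 27.43.214.202: bits 00011011001010111101 walk d0:H4→d1:-→d2:-→d3:-→d4:-→d5:-→d6:-→d7:-→d8:-→d9:-→d10:-→d11:-→d12:H0→d13:-→d14:-→d15:-→d16:-→d17:-→d18:-→d19:-→d20:H5 -> H5
  add 94.99.0.0/16 -> H2 at depth 16

== LOOKUPS ==
["H3","H3","H2","H2","H5","H2","H4","H4","H0","H0","H5"]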